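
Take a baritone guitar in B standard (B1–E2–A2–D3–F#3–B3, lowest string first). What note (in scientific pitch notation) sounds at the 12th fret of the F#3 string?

F#4

Each fret is one semitone, so F#3 + 12 = F#4.
(Equivalently spelled Gb4.)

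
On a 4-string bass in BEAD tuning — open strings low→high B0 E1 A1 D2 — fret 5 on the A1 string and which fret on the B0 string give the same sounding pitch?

A1 at fret 5 is A1 + 5 semitones = D2.
The open B0 string is 10 semitones below the open A1, so the same pitch on the B0 string lies at fret 5 + 10 = 15.

15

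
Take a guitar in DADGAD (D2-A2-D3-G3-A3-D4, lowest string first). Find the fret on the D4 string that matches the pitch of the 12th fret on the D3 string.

D3 at fret 12 is D3 + 12 semitones = D4.
The open D4 string is 12 semitones above the open D3, so the same pitch on the D4 string lies at fret 12 − 12 = 0.

0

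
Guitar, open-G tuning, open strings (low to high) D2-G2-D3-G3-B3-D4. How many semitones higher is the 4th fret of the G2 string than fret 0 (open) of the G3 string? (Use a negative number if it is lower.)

G2 at fret 4 → B2 (MIDI 47); G3 at fret 0 → G3 (MIDI 55).
47 − 55 = -8, so the two pitches are 8 semitones apart.

-8 semitones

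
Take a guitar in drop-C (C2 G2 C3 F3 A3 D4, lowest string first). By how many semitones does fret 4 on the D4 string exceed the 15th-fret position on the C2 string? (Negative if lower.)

D4 at fret 4 → F#4 (MIDI 66); C2 at fret 15 → D#3 (MIDI 51).
66 − 51 = 15, so the two pitches are 15 semitones apart.

15 semitones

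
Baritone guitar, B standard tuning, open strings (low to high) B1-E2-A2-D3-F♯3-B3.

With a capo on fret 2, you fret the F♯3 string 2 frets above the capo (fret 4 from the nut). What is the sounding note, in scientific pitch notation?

The capo raises the open F♯3 by 2 semitones to G♯3; fretting 2 more gives F♯3 + 2 + 2 = F♯3 + 4 semitones = A♯3.
(Also written B♭.)

A♯3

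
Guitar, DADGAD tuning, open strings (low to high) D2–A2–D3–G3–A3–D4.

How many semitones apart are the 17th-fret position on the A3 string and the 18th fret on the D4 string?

6 semitones

A3 at fret 17 → D5 (MIDI 74); D4 at fret 18 → G#5 (MIDI 80).
74 − 80 = -6, so the two pitches are 6 semitones apart, with G#5 the higher.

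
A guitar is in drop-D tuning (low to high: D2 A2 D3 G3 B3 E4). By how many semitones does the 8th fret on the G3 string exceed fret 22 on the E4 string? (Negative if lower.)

G3 at fret 8 → D#4 (MIDI 63); E4 at fret 22 → D6 (MIDI 86).
63 − 86 = -23, so the two pitches are 23 semitones apart.

-23 semitones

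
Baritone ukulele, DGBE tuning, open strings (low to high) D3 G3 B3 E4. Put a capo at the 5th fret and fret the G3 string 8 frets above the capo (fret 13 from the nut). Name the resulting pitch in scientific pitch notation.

G#4

The capo raises the open G3 by 5 semitones to C4; fretting 8 more gives G3 + 5 + 8 = G3 + 13 semitones = G#4.
(Also written Ab.)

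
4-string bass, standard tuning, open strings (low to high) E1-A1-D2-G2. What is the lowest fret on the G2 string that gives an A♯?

From G2, count semitones up the chromatic scale until reaching A♯: G–G#–A–A# — 3 steps.

3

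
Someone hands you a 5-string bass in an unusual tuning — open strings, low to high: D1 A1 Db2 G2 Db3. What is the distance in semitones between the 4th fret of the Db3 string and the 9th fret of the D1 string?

18 semitones

Db3 at fret 4 → F3 (MIDI 53); D1 at fret 9 → B1 (MIDI 35).
53 − 35 = 18, so the two pitches are 18 semitones apart, with F3 the higher.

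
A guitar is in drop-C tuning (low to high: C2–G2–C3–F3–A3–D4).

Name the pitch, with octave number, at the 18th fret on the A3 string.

A3 is MIDI 57. Adding 18 gives 75, which is D♯5.
(Equivalently spelled E♭5.)

D♯5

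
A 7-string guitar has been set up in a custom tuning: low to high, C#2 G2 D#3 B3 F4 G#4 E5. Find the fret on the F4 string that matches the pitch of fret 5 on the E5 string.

16

E5 at fret 5 is E5 + 5 semitones = A5.
The open F4 string is 11 semitones below the open E5, so the same pitch on the F4 string lies at fret 5 + 11 = 16.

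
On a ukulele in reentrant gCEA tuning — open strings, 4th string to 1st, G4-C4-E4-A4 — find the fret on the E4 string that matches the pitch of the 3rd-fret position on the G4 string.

G4 at fret 3 is G4 + 3 semitones = A♯4.
The open E4 string is 3 semitones below the open G4, so the same pitch on the E4 string lies at fret 3 + 3 = 6.

6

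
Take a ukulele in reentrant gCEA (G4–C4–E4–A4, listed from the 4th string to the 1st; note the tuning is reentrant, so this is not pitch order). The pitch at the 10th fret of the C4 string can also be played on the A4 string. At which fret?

Fret 10 on C4 is MIDI 60 + 10 = 70 (A♯4). On the A4 string (open MIDI 69), that pitch is 70 − 69 = fret 1.

1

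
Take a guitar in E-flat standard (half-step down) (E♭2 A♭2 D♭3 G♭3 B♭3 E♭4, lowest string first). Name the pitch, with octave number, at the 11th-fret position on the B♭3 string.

Each fret is one semitone, so B♭3 + 11 = A4.

A4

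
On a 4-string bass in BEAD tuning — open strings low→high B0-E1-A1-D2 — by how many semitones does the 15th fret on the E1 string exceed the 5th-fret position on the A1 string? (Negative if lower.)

5 semitones

E1 at fret 15 → G2 (MIDI 43); A1 at fret 5 → D2 (MIDI 38).
43 − 38 = 5, so the two pitches are 5 semitones apart.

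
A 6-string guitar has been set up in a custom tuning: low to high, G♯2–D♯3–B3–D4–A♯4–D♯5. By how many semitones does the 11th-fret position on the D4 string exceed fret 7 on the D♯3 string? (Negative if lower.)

15 semitones

D4 at fret 11 → C♯5 (MIDI 73); D♯3 at fret 7 → A♯3 (MIDI 58).
73 − 58 = 15, so the two pitches are 15 semitones apart.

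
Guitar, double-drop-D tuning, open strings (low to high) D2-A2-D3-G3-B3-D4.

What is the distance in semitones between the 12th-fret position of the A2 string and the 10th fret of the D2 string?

A2 at fret 12 → A3 (MIDI 57); D2 at fret 10 → C3 (MIDI 48).
57 − 48 = 9, so the two pitches are 9 semitones apart, with A3 the higher.

9 semitones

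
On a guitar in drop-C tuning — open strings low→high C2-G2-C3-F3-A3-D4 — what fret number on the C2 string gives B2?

11

B2 is 11 semitones above the open C2 (C–C#–D–D#–…–A–A#–B), so it sits at fret 11.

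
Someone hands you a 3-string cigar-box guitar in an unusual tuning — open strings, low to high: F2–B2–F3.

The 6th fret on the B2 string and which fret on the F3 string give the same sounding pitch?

B2 at fret 6 is B2 + 6 semitones = F3.
The open F3 string is 6 semitones above the open B2, so the same pitch on the F3 string lies at fret 6 − 6 = 0.

0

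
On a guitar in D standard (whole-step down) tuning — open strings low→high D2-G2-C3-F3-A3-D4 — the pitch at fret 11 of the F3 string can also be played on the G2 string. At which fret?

F3 at fret 11 is F3 + 11 semitones = E4.
The open G2 string is 10 semitones below the open F3, so the same pitch on the G2 string lies at fret 11 + 10 = 21.

21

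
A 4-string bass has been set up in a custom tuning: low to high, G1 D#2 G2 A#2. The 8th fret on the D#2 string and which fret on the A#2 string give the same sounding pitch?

Fret 8 on D#2 is MIDI 39 + 8 = 47 (B2). On the A#2 string (open MIDI 46), that pitch is 47 − 46 = fret 1.

1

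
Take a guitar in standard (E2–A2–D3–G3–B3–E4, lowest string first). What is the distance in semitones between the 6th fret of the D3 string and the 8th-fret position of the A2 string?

D3 at fret 6 → G♯3 (MIDI 56); A2 at fret 8 → F3 (MIDI 53).
56 − 53 = 3, so the two pitches are 3 semitones apart, with G♯3 the higher.

3 semitones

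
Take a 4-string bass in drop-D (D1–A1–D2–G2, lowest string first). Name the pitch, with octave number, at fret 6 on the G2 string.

C♯3

G2 is MIDI 43. Adding 6 gives 49, which is C♯3.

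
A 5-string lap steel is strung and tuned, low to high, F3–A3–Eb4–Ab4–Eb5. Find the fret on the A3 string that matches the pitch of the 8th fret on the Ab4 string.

19

Ab4 at fret 8 is Ab4 + 8 semitones = E5.
The open A3 string is 11 semitones below the open Ab4, so the same pitch on the A3 string lies at fret 8 + 11 = 19.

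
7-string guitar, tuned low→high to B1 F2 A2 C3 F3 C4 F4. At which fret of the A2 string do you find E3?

7

E3 is 7 semitones above the open A2 (A–A#–B–C–C#–D–D#–E), so it sits at fret 7.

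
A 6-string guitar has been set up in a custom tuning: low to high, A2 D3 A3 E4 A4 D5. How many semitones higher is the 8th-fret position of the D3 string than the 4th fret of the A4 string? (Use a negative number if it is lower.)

D3 at fret 8 → A♯3 (MIDI 58); A4 at fret 4 → C♯5 (MIDI 73).
58 − 73 = -15, so the two pitches are 15 semitones apart.

-15 semitones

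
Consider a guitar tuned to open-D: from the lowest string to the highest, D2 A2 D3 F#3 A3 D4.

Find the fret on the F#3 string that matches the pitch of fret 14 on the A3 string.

17

A3 at fret 14 is A3 + 14 semitones = B4.
The open F#3 string is 3 semitones below the open A3, so the same pitch on the F#3 string lies at fret 14 + 3 = 17.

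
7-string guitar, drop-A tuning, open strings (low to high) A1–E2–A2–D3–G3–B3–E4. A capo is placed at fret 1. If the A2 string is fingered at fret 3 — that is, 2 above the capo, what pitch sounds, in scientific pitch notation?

C3

The capo raises the open A2 by 1 semitone to A♯2; fretting 2 more gives A2 + 1 + 2 = A2 + 3 semitones = C3.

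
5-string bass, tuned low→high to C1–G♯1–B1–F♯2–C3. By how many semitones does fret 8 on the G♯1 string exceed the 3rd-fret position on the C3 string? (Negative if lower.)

-11 semitones

G♯1 at fret 8 → E2 (MIDI 40); C3 at fret 3 → D♯3 (MIDI 51).
40 − 51 = -11, so the two pitches are 11 semitones apart.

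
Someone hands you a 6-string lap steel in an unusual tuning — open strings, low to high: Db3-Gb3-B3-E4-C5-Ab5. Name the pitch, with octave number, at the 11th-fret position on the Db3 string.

Each fret is one semitone, so Db3 + 11 = C4.

C4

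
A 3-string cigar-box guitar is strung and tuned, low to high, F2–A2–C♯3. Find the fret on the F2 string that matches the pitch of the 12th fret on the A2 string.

Fret 12 on A2 is MIDI 45 + 12 = 57 (A3). On the F2 string (open MIDI 41), that pitch is 57 − 41 = fret 16.

16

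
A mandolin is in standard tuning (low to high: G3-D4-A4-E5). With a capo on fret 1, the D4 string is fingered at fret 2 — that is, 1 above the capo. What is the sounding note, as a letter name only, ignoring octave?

The capo raises the open D4 by 1 semitone to D♯4; fretting 1 more gives D4 + 1 + 1 = D4 + 2 semitones, landing on E.

E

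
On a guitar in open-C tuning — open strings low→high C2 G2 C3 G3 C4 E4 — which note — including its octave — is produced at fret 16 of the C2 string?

Each fret is one semitone, so C2 + 16 = E3.

E3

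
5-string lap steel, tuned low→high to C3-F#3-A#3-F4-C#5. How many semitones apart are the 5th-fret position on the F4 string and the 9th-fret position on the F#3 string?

7 semitones

F4 at fret 5 → A#4 (MIDI 70); F#3 at fret 9 → D#4 (MIDI 63).
70 − 63 = 7, so the two pitches are 7 semitones apart, with A#4 the higher.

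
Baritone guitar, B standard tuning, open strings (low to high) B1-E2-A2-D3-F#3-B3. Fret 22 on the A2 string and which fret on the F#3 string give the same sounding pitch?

13

A2 at fret 22 is A2 + 22 semitones = G4.
The open F#3 string is 9 semitones above the open A2, so the same pitch on the F#3 string lies at fret 22 − 9 = 13.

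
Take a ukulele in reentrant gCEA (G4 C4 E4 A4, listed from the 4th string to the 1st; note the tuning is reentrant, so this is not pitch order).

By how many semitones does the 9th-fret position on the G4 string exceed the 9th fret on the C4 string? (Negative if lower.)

7 semitones

G4 at fret 9 → E5 (MIDI 76); C4 at fret 9 → A4 (MIDI 69).
76 − 69 = 7, so the two pitches are 7 semitones apart.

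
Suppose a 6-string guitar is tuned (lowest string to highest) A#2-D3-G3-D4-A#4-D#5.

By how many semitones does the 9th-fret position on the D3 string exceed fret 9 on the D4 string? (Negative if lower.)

D3 at fret 9 → B3 (MIDI 59); D4 at fret 9 → B4 (MIDI 71).
59 − 71 = -12, so the two pitches are 12 semitones apart.

-12 semitones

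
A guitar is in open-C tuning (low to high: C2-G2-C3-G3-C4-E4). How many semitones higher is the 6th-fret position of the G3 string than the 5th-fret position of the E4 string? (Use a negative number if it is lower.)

-8 semitones

G3 at fret 6 → C#4 (MIDI 61); E4 at fret 5 → A4 (MIDI 69).
61 − 69 = -8, so the two pitches are 8 semitones apart.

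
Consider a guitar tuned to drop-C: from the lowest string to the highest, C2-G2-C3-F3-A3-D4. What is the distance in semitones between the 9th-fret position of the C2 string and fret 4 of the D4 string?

C2 at fret 9 → A2 (MIDI 45); D4 at fret 4 → F#4 (MIDI 66).
45 − 66 = -21, so the two pitches are 21 semitones apart, with F#4 the higher.

21 semitones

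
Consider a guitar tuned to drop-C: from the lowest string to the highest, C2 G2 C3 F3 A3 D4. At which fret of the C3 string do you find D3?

D3 is 2 semitones above the open C3 (C–C#–D), so it sits at fret 2.

2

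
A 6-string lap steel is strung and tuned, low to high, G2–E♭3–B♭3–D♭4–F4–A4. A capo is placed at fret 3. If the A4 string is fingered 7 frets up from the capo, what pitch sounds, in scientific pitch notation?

The capo raises the open A4 by 3 semitones to C5; fretting 7 more gives A4 + 3 + 7 = A4 + 10 semitones = G5.

G5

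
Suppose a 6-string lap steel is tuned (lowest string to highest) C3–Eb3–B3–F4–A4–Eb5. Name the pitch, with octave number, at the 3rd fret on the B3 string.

D4

Each fret is one semitone, so B3 + 3 = D4.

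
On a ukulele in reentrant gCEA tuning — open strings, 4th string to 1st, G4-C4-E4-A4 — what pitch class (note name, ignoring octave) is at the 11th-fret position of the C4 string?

B

C4 is MIDI 60. Adding 11 gives 71; 71 mod 12 = 11, i.e. B.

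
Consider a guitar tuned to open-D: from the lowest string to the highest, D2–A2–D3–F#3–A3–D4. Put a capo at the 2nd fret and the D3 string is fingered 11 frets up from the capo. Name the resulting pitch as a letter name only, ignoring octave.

D#

The capo raises the open D3 by 2 semitones to E3; fretting 11 more gives D3 + 2 + 11 = D3 + 13 semitones, landing on D#.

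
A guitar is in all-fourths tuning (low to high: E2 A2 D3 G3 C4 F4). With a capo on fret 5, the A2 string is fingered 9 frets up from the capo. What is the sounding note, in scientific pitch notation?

The capo raises the open A2 by 5 semitones to D3; fretting 9 more gives A2 + 5 + 9 = A2 + 14 semitones = B3.

B3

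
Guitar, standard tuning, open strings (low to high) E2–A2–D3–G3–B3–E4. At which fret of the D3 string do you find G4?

17

G4 is 17 semitones above the open D3 (D–D#–E–F–…–F–F#–G), so it sits at fret 17.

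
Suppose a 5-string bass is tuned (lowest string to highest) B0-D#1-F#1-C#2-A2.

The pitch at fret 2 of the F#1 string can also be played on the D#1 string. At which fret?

Fret 2 on F#1 is MIDI 30 + 2 = 32 (G#1). On the D#1 string (open MIDI 27), that pitch is 32 − 27 = fret 5.

5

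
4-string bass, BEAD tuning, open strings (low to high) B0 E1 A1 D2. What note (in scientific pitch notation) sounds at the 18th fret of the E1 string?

E1 is MIDI 28. Adding 18 gives 46, which is A♯2.
(Equivalently spelled B♭2.)

A♯2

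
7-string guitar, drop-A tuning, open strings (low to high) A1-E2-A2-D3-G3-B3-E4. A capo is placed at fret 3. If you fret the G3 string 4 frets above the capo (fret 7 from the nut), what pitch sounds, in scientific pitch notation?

D4

The capo raises the open G3 by 3 semitones to A#3; fretting 4 more gives G3 + 3 + 4 = G3 + 7 semitones = D4.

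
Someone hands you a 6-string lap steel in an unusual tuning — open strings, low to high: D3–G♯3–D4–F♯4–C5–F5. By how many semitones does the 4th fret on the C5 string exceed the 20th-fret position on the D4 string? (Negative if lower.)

-6 semitones

C5 at fret 4 → E5 (MIDI 76); D4 at fret 20 → A♯5 (MIDI 82).
76 − 82 = -6, so the two pitches are 6 semitones apart.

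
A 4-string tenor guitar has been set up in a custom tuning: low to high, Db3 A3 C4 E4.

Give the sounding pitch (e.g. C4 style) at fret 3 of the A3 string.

C4

Each fret is one semitone, so A3 + 3 = C4.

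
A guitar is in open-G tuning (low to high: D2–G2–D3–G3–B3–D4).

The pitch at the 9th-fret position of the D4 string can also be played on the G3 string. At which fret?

16

D4 at fret 9 is D4 + 9 semitones = B4.
The open G3 string is 7 semitones below the open D4, so the same pitch on the G3 string lies at fret 9 + 7 = 16.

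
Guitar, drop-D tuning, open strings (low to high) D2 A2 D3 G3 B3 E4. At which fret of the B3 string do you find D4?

D4 is 3 semitones above the open B3 (B–C–C#–D), so it sits at fret 3.

3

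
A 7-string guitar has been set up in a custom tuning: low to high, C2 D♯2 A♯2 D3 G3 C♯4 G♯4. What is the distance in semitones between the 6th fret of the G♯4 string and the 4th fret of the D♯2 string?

31 semitones

G♯4 at fret 6 → D5 (MIDI 74); D♯2 at fret 4 → G2 (MIDI 43).
74 − 43 = 31, so the two pitches are 31 semitones apart, with D5 the higher.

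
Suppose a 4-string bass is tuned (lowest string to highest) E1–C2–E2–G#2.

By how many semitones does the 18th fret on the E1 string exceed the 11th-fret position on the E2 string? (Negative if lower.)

-5 semitones

E1 at fret 18 → A#2 (MIDI 46); E2 at fret 11 → D#3 (MIDI 51).
46 − 51 = -5, so the two pitches are 5 semitones apart.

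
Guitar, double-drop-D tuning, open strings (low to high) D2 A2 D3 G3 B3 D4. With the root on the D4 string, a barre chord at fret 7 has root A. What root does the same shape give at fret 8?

A#

Moving from fret 7 to fret 8 shifts the root by 1 semitone.
A up 1 semitone is A#.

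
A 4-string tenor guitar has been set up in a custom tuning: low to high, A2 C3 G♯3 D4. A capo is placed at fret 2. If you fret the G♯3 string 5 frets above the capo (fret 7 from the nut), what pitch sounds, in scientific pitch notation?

D♯4

The capo raises the open G♯3 by 2 semitones to A♯3; fretting 5 more gives G♯3 + 2 + 5 = G♯3 + 7 semitones = D♯4.
(Also written E♭.)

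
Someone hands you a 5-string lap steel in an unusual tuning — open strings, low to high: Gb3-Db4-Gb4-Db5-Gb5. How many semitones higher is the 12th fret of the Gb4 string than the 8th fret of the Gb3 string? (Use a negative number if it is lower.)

16 semitones

Gb4 at fret 12 → Gb5 (MIDI 78); Gb3 at fret 8 → D4 (MIDI 62).
78 − 62 = 16, so the two pitches are 16 semitones apart.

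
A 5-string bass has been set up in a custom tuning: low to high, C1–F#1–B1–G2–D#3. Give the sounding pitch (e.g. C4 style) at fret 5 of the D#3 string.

D#3 is MIDI 51. Adding 5 gives 56, which is G#3.
(Equivalently spelled Ab3.)

G#3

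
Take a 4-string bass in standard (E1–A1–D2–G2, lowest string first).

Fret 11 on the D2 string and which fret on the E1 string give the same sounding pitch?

21

Fret 11 on D2 is MIDI 38 + 11 = 49 (C♯3). On the E1 string (open MIDI 28), that pitch is 49 − 28 = fret 21.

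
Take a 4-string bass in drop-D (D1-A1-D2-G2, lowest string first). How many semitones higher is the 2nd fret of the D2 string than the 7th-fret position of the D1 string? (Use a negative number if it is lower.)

D2 at fret 2 → E2 (MIDI 40); D1 at fret 7 → A1 (MIDI 33).
40 − 33 = 7, so the two pitches are 7 semitones apart.

7 semitones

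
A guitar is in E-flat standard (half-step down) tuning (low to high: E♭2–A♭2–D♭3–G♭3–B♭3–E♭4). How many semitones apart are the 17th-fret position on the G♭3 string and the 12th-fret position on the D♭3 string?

10 semitones

G♭3 at fret 17 → B4 (MIDI 71); D♭3 at fret 12 → D♭4 (MIDI 61).
71 − 61 = 10, so the two pitches are 10 semitones apart, with B4 the higher.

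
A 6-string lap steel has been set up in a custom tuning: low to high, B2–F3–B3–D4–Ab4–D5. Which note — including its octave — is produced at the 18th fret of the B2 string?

F4

B2 is MIDI 47. Adding 18 gives 65, which is F4.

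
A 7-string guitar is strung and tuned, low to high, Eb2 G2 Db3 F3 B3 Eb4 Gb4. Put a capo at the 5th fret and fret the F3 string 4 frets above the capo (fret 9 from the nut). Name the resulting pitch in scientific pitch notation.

D4

The capo raises the open F3 by 5 semitones to Bb3; fretting 4 more gives F3 + 5 + 4 = F3 + 9 semitones = D4.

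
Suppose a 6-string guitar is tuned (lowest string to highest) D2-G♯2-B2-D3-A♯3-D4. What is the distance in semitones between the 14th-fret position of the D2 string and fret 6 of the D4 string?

D2 at fret 14 → E3 (MIDI 52); D4 at fret 6 → G♯4 (MIDI 68).
52 − 68 = -16, so the two pitches are 16 semitones apart, with G♯4 the higher.

16 semitones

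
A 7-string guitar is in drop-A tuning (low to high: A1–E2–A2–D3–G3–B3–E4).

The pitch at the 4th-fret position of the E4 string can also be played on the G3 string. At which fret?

E4 at fret 4 is E4 + 4 semitones = G#4.
The open G3 string is 9 semitones below the open E4, so the same pitch on the G3 string lies at fret 4 + 9 = 13.

13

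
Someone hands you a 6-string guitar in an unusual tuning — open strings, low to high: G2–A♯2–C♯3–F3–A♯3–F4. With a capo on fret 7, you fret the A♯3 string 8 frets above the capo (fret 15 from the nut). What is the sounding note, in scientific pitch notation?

The capo raises the open A♯3 by 7 semitones to F4; fretting 8 more gives A♯3 + 7 + 8 = A♯3 + 15 semitones = C♯5.

C♯5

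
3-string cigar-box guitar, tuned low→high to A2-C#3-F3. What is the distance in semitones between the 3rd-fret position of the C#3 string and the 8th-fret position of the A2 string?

C#3 at fret 3 → E3 (MIDI 52); A2 at fret 8 → F3 (MIDI 53).
52 − 53 = -1, so the two pitches are 1 semitone apart, with F3 the higher.

1 semitone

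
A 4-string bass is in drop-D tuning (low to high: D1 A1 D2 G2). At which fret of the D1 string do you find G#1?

6

G#1 is 6 semitones above the open D1 (D–D#–E–F–F#–G–G#), so it sits at fret 6.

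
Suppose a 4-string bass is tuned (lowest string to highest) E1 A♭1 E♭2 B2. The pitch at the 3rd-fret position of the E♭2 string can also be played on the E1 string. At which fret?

E♭2 at fret 3 is E♭2 + 3 semitones = G♭2.
The open E1 string is 11 semitones below the open E♭2, so the same pitch on the E1 string lies at fret 3 + 11 = 14.

14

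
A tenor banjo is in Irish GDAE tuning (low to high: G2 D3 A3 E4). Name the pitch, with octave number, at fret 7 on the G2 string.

D3

The open G2 string plus 7 semitones: G–G#–A–A#–B–C–C#–D.
The walk passes from B into C once, so the octave number goes from 2 to 3.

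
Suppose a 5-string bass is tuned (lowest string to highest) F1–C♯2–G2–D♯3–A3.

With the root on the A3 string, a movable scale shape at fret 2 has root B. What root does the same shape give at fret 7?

Moving from fret 2 to fret 7 shifts the root by 5 semitones.
B up 5 semitones is E.

E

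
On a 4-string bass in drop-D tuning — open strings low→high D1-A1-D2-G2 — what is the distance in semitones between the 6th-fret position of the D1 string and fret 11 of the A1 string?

12 semitones

D1 at fret 6 → G#1 (MIDI 32); A1 at fret 11 → G#2 (MIDI 44).
32 − 44 = -12, so the two pitches are 12 semitones apart, with G#2 the higher.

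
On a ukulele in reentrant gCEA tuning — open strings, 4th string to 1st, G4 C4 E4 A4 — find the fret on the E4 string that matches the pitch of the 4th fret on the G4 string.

Fret 4 on G4 is MIDI 67 + 4 = 71 (B4). On the E4 string (open MIDI 64), that pitch is 71 − 64 = fret 7.

7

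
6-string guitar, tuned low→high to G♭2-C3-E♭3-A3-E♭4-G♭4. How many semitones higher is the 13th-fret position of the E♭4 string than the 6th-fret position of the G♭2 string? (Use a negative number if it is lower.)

E♭4 at fret 13 → E5 (MIDI 76); G♭2 at fret 6 → C3 (MIDI 48).
76 − 48 = 28, so the two pitches are 28 semitones apart.

28 semitones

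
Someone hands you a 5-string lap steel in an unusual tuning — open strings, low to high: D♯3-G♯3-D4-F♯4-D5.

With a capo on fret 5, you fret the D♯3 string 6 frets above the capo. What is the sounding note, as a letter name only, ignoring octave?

The capo raises the open D♯3 by 5 semitones to G♯3; fretting 6 more gives D♯3 + 5 + 6 = D♯3 + 11 semitones, landing on D.

D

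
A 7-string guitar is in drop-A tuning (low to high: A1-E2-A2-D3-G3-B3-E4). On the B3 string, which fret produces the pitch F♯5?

F♯5 is 19 semitones above the open B3 (B–C–C#–D–…–E–F–F#), so it sits at fret 19.

19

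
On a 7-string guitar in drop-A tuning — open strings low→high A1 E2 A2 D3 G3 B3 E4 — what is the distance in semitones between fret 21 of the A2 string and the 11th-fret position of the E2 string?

15 semitones

A2 at fret 21 → F#4 (MIDI 66); E2 at fret 11 → D#3 (MIDI 51).
66 − 51 = 15, so the two pitches are 15 semitones apart, with F#4 the higher.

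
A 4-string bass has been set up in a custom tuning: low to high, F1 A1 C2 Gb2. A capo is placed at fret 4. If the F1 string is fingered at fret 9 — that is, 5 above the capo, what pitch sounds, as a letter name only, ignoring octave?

The capo raises the open F1 by 4 semitones to A1; fretting 5 more gives F1 + 4 + 5 = F1 + 9 semitones, landing on D.

D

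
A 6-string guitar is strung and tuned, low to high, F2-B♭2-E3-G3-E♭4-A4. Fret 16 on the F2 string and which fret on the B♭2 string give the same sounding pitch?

11

Fret 16 on F2 is MIDI 41 + 16 = 57 (A3). On the B♭2 string (open MIDI 46), that pitch is 57 − 46 = fret 11.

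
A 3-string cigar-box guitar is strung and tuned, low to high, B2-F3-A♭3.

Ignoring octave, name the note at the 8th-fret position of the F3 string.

D♭

The open F3 string plus 8 semitones: F–Gb–G–Ab–A–Bb–B–C–Db.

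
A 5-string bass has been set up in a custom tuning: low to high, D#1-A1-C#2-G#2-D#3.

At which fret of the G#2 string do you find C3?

C3 is 4 semitones above the open G#2 (G#–A–A#–B–C), so it sits at fret 4.

4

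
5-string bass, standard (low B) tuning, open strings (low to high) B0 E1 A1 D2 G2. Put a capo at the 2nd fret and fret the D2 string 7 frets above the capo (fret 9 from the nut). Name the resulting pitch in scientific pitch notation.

B2

The capo raises the open D2 by 2 semitones to E2; fretting 7 more gives D2 + 2 + 7 = D2 + 9 semitones = B2.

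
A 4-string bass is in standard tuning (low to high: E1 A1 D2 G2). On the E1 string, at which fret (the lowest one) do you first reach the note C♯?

From E1, count semitones up the chromatic scale until reaching C♯: E–F–F#–G–G#–A–A#–B–C–C# — 9 steps.

9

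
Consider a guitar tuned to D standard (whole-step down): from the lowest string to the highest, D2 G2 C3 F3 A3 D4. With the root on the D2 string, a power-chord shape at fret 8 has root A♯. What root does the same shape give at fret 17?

G

Moving from fret 8 to fret 17 shifts the root by 9 semitones.
A♯ up 9 semitones is G.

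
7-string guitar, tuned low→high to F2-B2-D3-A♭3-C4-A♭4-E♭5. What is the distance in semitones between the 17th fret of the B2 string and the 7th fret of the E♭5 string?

B2 at fret 17 → E4 (MIDI 64); E♭5 at fret 7 → B♭5 (MIDI 82).
64 − 82 = -18, so the two pitches are 18 semitones apart, with B♭5 the higher.

18 semitones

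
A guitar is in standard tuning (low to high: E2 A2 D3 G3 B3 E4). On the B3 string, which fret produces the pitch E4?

5

E4 is 5 semitones above the open B3 (B–C–C#–D–D#–E), so it sits at fret 5.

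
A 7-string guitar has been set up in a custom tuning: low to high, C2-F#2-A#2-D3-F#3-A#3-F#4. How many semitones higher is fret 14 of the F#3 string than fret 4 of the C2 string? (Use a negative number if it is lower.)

28 semitones

F#3 at fret 14 → G#4 (MIDI 68); C2 at fret 4 → E2 (MIDI 40).
68 − 40 = 28, so the two pitches are 28 semitones apart.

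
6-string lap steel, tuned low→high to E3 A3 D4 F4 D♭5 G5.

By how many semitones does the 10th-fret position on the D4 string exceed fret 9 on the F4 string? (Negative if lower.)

D4 at fret 10 → C5 (MIDI 72); F4 at fret 9 → D5 (MIDI 74).
72 − 74 = -2, so the two pitches are 2 semitones apart.

-2 semitones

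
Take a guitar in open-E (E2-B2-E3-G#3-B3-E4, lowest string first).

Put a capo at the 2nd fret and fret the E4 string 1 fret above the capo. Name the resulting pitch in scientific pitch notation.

The capo raises the open E4 by 2 semitones to F#4; fretting 1 more gives E4 + 2 + 1 = E4 + 3 semitones = G4.

G4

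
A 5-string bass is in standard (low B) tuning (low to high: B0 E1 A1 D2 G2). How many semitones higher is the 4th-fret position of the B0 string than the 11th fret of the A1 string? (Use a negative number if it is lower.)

B0 at fret 4 → D♯1 (MIDI 27); A1 at fret 11 → G♯2 (MIDI 44).
27 − 44 = -17, so the two pitches are 17 semitones apart.

-17 semitones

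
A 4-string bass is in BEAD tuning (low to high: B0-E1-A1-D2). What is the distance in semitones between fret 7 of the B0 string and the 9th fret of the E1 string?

B0 at fret 7 → F#1 (MIDI 30); E1 at fret 9 → C#2 (MIDI 37).
30 − 37 = -7, so the two pitches are 7 semitones apart, with C#2 the higher.

7 semitones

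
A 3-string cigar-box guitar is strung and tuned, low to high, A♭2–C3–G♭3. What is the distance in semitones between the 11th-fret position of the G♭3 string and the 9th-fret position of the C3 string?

8 semitones

G♭3 at fret 11 → F4 (MIDI 65); C3 at fret 9 → A3 (MIDI 57).
65 − 57 = 8, so the two pitches are 8 semitones apart, with F4 the higher.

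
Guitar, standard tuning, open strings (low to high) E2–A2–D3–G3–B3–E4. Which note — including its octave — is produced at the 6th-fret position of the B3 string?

F4

Each fret is one semitone, so B3 + 6 = F4.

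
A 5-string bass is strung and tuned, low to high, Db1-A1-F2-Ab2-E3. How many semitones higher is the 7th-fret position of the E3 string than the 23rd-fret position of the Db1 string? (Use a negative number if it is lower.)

11 semitones

E3 at fret 7 → B3 (MIDI 59); Db1 at fret 23 → C3 (MIDI 48).
59 − 48 = 11, so the two pitches are 11 semitones apart.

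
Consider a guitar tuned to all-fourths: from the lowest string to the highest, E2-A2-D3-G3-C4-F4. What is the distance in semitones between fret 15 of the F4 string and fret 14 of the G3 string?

F4 at fret 15 → G♯5 (MIDI 80); G3 at fret 14 → A4 (MIDI 69).
80 − 69 = 11, so the two pitches are 11 semitones apart, with G♯5 the higher.

11 semitones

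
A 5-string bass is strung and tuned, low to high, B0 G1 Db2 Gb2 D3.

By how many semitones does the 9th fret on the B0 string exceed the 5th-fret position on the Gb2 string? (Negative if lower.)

B0 at fret 9 → Ab1 (MIDI 32); Gb2 at fret 5 → B2 (MIDI 47).
32 − 47 = -15, so the two pitches are 15 semitones apart.

-15 semitones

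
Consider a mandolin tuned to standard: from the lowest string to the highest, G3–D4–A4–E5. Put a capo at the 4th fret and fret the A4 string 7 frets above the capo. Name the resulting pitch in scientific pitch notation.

The capo raises the open A4 by 4 semitones to C#5; fretting 7 more gives A4 + 4 + 7 = A4 + 11 semitones = G#5.

G#5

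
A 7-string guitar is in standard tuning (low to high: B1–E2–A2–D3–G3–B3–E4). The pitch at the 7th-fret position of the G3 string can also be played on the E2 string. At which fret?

G3 at fret 7 is G3 + 7 semitones = D4.
The open E2 string is 15 semitones below the open G3, so the same pitch on the E2 string lies at fret 7 + 15 = 22.

22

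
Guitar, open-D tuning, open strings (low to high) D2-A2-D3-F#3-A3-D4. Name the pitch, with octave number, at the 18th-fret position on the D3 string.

G#4

Each fret is one semitone, so D3 + 18 = G#4.
(Equivalently spelled Ab4.)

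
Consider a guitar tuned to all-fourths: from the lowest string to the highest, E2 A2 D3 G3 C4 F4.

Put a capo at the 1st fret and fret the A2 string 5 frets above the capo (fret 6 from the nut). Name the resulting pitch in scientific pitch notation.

The capo raises the open A2 by 1 semitone to A#2; fretting 5 more gives A2 + 1 + 5 = A2 + 6 semitones = D#3.

D#3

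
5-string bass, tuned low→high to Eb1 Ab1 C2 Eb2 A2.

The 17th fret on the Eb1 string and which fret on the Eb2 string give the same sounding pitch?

Eb1 at fret 17 is Eb1 + 17 semitones = Ab2.
The open Eb2 string is 12 semitones above the open Eb1, so the same pitch on the Eb2 string lies at fret 17 − 12 = 5.

5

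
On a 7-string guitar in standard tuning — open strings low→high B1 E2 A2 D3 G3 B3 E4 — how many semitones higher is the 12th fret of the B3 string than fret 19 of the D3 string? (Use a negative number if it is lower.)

2 semitones

B3 at fret 12 → B4 (MIDI 71); D3 at fret 19 → A4 (MIDI 69).
71 − 69 = 2, so the two pitches are 2 semitones apart.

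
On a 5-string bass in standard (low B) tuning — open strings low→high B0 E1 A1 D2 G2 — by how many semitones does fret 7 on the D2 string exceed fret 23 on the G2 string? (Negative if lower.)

D2 at fret 7 → A2 (MIDI 45); G2 at fret 23 → F♯4 (MIDI 66).
45 − 66 = -21, so the two pitches are 21 semitones apart.

-21 semitones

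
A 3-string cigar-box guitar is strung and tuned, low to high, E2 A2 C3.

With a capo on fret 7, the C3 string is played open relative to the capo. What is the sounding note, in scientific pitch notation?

The capo raises the open C3 by 7 semitones to G3; fretting 0 more gives C3 + 7 + 0 = C3 + 7 semitones = G3.

G3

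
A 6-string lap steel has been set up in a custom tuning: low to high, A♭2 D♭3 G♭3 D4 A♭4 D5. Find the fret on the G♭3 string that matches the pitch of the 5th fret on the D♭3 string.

0

Fret 5 on D♭3 is MIDI 49 + 5 = 54 (G♭3). On the G♭3 string (open MIDI 54), that pitch is 54 − 54 = fret 0.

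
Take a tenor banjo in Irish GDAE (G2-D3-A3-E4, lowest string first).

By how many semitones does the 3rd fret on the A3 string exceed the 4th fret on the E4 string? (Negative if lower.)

-8 semitones

A3 at fret 3 → C4 (MIDI 60); E4 at fret 4 → G♯4 (MIDI 68).
60 − 68 = -8, so the two pitches are 8 semitones apart.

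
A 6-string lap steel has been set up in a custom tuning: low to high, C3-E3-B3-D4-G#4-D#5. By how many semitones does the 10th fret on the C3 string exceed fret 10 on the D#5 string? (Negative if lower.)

C3 at fret 10 → A#3 (MIDI 58); D#5 at fret 10 → C#6 (MIDI 85).
58 − 85 = -27, so the two pitches are 27 semitones apart.

-27 semitones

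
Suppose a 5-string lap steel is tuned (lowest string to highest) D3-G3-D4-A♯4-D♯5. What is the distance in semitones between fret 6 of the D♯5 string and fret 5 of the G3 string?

21 semitones

D♯5 at fret 6 → A5 (MIDI 81); G3 at fret 5 → C4 (MIDI 60).
81 − 60 = 21, so the two pitches are 21 semitones apart, with A5 the higher.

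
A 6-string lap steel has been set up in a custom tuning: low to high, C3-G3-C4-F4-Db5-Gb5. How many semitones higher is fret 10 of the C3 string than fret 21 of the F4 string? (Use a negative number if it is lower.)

C3 at fret 10 → Bb3 (MIDI 58); F4 at fret 21 → D6 (MIDI 86).
58 − 86 = -28, so the two pitches are 28 semitones apart.

-28 semitones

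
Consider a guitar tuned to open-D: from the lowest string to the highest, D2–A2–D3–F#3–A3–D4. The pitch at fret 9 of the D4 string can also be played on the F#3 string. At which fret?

17

Fret 9 on D4 is MIDI 62 + 9 = 71 (B4). On the F#3 string (open MIDI 54), that pitch is 71 − 54 = fret 17.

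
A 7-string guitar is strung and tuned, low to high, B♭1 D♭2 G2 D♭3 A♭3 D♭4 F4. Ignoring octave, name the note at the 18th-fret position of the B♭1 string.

E

B♭1 is MIDI 34. Adding 18 gives 52; 52 mod 12 = 4, i.e. E.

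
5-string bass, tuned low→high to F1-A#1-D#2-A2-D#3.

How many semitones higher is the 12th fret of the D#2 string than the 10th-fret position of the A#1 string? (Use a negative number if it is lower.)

7 semitones

D#2 at fret 12 → D#3 (MIDI 51); A#1 at fret 10 → G#2 (MIDI 44).
51 − 44 = 7, so the two pitches are 7 semitones apart.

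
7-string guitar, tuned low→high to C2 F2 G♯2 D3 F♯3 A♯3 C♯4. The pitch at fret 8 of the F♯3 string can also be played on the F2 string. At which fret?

Fret 8 on F♯3 is MIDI 54 + 8 = 62 (D4). On the F2 string (open MIDI 41), that pitch is 62 − 41 = fret 21.

21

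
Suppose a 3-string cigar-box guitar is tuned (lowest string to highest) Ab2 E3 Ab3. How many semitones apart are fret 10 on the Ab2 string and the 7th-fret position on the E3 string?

5 semitones

Ab2 at fret 10 → Gb3 (MIDI 54); E3 at fret 7 → B3 (MIDI 59).
54 − 59 = -5, so the two pitches are 5 semitones apart, with B3 the higher.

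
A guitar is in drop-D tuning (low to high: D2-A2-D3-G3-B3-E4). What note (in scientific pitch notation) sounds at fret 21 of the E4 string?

C♯6

The open E4 string plus 21 semitones: E–F–F#–G–…–B–C–C#.
The walk passes from B into C 2 times, so the octave number goes from 4 to 6.
(Equivalently spelled D♭6.)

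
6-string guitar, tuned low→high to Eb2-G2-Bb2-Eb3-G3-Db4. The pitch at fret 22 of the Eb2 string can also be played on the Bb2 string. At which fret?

Eb2 at fret 22 is Eb2 + 22 semitones = Db4.
The open Bb2 string is 7 semitones above the open Eb2, so the same pitch on the Bb2 string lies at fret 22 − 7 = 15.

15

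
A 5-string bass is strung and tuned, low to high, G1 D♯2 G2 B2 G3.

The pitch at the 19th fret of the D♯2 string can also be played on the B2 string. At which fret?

Fret 19 on D♯2 is MIDI 39 + 19 = 58 (A♯3). On the B2 string (open MIDI 47), that pitch is 58 − 47 = fret 11.

11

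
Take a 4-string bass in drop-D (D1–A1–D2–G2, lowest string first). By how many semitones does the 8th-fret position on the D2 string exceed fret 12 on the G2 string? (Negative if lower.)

D2 at fret 8 → A#2 (MIDI 46); G2 at fret 12 → G3 (MIDI 55).
46 − 55 = -9, so the two pitches are 9 semitones apart.

-9 semitones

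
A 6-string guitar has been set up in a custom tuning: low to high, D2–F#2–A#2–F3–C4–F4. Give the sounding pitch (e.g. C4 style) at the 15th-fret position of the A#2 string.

Each fret is one semitone, so A#2 + 15 = C#4.

C#4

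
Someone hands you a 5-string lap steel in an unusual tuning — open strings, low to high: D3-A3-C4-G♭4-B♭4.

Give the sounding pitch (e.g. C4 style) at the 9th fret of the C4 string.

The open C4 string plus 9 semitones: C–Db–D–Eb–E–F–Gb–G–Ab–A.
No B→C boundary is crossed, so the octave stays at 4.

A4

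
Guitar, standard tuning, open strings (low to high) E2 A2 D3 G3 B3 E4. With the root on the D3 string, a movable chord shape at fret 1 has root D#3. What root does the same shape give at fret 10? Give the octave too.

Moving from fret 1 to fret 10 shifts the root by 9 semitones.
D#3 up 9 semitones is C4.

C4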